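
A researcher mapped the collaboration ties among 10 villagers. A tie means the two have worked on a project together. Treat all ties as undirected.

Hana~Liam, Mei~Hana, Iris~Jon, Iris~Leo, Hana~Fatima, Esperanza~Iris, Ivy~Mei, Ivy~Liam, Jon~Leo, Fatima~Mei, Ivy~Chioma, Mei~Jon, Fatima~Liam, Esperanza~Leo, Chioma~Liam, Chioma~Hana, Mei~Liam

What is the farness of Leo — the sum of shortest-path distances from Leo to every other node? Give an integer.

21

Distances from Leo: Chioma:4, Esperanza:1, Fatima:3, Hana:3, Iris:1, Ivy:3, Jon:1, Liam:3, Mei:2.
Sum = 4 + 1 + 3 + 3 + 1 + 3 + 1 + 3 + 2 = 21.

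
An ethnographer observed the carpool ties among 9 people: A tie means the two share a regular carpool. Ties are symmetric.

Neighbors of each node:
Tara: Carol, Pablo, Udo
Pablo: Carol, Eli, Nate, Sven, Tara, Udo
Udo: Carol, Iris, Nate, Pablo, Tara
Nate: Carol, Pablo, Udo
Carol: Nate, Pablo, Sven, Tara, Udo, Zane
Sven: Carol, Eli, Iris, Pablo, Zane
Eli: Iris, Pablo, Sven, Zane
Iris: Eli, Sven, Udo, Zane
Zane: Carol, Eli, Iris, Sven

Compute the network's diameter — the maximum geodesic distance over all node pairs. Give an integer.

Eccentricity of each node (its greatest distance to any other): Carol:2, Eli:2, Iris:2, Nate:2, Pablo:2, Sven:2, Tara:2, Udo:2, Zane:2.
The maximum eccentricity is 2, realized for instance by the pair Zane–Tara via Zane – Carol – Tara. So the diameter is 2.

2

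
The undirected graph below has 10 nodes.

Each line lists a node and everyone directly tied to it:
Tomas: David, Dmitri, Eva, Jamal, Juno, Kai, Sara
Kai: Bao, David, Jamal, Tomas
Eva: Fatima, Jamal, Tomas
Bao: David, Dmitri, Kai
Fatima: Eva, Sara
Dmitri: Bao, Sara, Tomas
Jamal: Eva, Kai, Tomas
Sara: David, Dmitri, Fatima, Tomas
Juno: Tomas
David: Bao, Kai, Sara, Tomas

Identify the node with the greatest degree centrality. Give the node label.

Degrees — Bao:3, David:4, Dmitri:3, Eva:3, Fatima:2, Jamal:3, Juno:1, Kai:4, Sara:4, Tomas:7.
The maximum is 7, attained only by Tomas.

Tomas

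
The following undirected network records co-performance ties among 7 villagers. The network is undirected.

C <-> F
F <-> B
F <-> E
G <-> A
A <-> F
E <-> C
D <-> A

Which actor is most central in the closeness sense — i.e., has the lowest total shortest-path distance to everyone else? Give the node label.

Farness (sum of distances to all others) for each node — A:9, B:13, C:12, D:14, E:12, F:8, G:14.
The smallest farness is 8, for F, so F has the highest closeness.

F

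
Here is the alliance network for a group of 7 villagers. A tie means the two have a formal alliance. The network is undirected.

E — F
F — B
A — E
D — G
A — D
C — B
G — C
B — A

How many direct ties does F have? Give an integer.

2

F is directly tied to B and E. That is 2 neighbors, so the degree of F is 2.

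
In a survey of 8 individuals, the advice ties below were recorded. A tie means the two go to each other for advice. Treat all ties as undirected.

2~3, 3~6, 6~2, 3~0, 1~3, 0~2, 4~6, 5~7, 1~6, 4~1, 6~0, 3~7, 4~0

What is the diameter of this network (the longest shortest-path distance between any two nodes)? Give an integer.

Eccentricity of each node (its greatest distance to any other): 0:3, 1:3, 2:3, 3:2, 4:4, 5:4, 6:3, 7:3.
The maximum eccentricity is 4, realized for instance by the pair 5–4 via 5 – 7 – 3 – 1 – 4. So the diameter is 4.

4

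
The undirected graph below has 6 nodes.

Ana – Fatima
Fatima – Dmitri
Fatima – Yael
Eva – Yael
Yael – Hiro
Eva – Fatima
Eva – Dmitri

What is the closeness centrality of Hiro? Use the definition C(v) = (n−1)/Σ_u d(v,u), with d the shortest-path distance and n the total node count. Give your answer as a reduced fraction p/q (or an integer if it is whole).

Distances from Hiro: Ana:3, Dmitri:3, Eva:2, Fatima:2, Yael:1. Sum = 11.
n = 6, so closeness = 5/11.

5/11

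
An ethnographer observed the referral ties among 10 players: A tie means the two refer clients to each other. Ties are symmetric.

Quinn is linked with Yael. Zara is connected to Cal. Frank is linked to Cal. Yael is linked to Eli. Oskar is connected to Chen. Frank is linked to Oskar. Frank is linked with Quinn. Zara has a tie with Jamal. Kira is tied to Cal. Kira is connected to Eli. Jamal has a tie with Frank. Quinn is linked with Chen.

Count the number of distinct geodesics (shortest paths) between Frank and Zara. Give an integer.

2

The shortest distance is 2. The length-2 paths are: Frank–Cal–Zara; Frank–Jamal–Zara.
That gives 2 distinct shortest paths.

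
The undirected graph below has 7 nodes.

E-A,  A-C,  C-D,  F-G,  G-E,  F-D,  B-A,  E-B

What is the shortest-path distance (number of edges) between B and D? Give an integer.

3

One shortest route is B – A – C – D, which uses 3 edges, and at distance 2 from B we only reach {C, G}, which does not include D. So d(B,D) = 3.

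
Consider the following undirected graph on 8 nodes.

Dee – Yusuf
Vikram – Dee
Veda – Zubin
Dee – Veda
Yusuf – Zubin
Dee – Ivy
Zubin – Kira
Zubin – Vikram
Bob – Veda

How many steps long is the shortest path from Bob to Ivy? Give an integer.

3

One shortest route is Bob – Veda – Dee – Ivy, which uses 3 edges, and at distance 2 from Bob we only reach {Dee, Zubin}, which does not include Ivy. So d(Bob,Ivy) = 3.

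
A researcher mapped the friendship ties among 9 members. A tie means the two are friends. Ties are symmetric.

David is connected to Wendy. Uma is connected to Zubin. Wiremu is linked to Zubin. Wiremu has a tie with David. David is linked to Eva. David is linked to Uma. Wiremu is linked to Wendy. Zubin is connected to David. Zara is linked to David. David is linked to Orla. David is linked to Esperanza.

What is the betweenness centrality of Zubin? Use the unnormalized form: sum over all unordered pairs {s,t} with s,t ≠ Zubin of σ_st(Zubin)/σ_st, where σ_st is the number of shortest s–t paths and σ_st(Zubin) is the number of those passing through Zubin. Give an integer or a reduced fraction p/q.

1/2

Pairs whose geodesics pass through Zubin — Wiremu–Uma: 1/2.
All other pairs contribute 0.
Summing the contributions gives betweenness(Zubin) = 1/2.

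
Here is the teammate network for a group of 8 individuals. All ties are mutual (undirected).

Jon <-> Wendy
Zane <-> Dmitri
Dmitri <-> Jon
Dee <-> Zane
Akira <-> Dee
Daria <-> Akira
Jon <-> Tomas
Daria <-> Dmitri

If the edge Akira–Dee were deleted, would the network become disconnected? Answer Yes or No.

Even without that edge, Akira still reaches Dee via Akira – Daria – Dmitri – Zane – Dee, so the network stays connected. Not a bridge.

No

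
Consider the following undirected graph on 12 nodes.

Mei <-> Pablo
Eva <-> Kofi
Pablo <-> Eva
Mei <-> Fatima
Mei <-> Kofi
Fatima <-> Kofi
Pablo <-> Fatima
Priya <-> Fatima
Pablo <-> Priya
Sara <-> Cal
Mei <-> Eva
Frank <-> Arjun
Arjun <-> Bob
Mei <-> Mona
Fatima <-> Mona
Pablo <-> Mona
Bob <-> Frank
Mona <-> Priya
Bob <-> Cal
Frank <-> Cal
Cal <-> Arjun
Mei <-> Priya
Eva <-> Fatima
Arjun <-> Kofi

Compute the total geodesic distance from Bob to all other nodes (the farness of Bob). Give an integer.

28

Distances from Bob: Arjun:1, Cal:1, Eva:3, Fatima:3, Frank:1, Kofi:2, Mei:3, Mona:4, Pablo:4, Priya:4, Sara:2.
Sum = 1 + 1 + 3 + 3 + 1 + 2 + 3 + 4 + 4 + 4 + 2 = 28.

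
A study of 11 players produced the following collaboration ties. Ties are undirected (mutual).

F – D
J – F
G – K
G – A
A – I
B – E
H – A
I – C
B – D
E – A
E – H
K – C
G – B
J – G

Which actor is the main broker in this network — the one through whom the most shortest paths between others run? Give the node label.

G

Unnormalized betweenness of each node: A:14, B:10, C:1, D:5/2, E:9/2, F:1, G:41/2, H:0, I:3, J:11/2, K:5.
G has the largest value, 41/2, making it the main broker — the node through which the most shortest paths run.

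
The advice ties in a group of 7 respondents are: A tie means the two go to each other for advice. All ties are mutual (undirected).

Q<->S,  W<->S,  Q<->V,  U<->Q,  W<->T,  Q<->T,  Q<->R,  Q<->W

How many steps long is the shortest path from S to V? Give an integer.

2

One shortest route is S – Q – V, which uses 2 edges, and S and V are not directly tied, so nothing shorter exists. So d(S,V) = 2.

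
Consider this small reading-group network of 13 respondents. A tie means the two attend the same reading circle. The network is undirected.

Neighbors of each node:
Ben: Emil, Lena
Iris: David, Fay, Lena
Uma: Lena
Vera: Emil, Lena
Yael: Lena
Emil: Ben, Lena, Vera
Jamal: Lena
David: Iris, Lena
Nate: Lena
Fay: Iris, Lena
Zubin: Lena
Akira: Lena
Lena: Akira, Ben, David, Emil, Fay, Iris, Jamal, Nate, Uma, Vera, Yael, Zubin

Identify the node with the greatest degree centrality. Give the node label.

Lena

Degrees — Akira:1, Ben:2, David:2, Emil:3, Fay:2, Iris:3, Jamal:1, Lena:12, Nate:1, Uma:1, Vera:2, Yael:1, Zubin:1.
The maximum is 12, attained only by Lena.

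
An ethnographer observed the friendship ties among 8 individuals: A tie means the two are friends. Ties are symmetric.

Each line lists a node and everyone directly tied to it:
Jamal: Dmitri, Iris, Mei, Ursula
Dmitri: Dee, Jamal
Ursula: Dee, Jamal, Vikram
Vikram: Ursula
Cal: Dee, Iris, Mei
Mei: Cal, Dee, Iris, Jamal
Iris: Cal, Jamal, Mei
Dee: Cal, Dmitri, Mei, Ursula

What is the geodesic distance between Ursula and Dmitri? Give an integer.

2

One shortest route is Ursula – Jamal – Dmitri, which uses 2 edges, and Ursula and Dmitri are not directly tied, so nothing shorter exists. So d(Ursula,Dmitri) = 2.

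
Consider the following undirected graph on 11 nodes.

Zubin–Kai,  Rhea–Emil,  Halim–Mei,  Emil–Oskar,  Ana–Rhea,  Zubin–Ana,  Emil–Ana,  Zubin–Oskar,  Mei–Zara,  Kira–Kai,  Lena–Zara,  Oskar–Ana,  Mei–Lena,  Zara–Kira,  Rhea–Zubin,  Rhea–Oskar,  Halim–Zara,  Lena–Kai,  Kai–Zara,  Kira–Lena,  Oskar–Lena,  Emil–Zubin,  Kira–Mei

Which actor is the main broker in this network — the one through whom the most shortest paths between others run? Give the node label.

Lena

Unnormalized betweenness of each node: Ana:0, Emil:0, Halim:0, Kai:33/4, Kira:7/12, Lena:40/3, Mei:5/2, Oskar:47/4, Rhea:0, Zara:73/12, Zubin:15/2.
Lena has the largest value, 40/3, making it the main broker — the node through which the most shortest paths run.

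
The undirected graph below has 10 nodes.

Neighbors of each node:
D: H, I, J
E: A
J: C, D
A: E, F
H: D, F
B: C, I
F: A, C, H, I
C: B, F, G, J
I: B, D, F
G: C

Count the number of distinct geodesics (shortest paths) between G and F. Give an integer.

1

The shortest distance is 2, and the only length-2 path is G–C–F. So there is exactly 1 shortest path.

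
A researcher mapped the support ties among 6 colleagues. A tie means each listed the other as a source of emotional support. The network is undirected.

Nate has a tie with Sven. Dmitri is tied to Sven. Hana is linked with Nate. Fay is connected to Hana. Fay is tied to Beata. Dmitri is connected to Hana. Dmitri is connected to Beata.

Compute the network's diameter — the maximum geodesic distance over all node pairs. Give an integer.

3

Eccentricity of each node (its greatest distance to any other): Beata:3, Dmitri:2, Fay:3, Hana:2, Nate:3, Sven:3.
The maximum eccentricity is 3, realized for instance by the pair Nate–Beata via Nate – Hana – Dmitri – Beata. So the diameter is 3.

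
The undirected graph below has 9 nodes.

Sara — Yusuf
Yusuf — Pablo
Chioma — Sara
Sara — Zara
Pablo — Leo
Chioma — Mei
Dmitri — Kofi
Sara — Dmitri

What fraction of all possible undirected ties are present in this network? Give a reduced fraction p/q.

There are 8 edges and 9 nodes, so the maximum possible is C(9,2) = 36.
Density = 8/36 = 2/9.

2/9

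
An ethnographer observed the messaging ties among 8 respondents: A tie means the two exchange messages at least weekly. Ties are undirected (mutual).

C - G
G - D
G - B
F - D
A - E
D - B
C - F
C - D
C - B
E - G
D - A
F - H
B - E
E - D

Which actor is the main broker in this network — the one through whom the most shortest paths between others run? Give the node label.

Unnormalized betweenness of each node: A:0, B:1/3, C:2, D:25/3, E:1, F:6, G:1/3, H:0.
D has the largest value, 25/3, making it the main broker — the node through which the most shortest paths run.

D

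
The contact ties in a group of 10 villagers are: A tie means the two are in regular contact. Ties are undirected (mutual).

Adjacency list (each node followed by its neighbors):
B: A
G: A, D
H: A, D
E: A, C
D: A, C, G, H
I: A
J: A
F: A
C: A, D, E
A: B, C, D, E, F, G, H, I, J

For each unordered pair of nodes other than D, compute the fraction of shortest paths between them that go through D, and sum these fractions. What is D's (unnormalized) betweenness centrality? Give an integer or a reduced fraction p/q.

Pairs whose geodesics pass through D — H–C: 1/2; H–G: 1/2; C–G: 1/2.
All other pairs contribute 0.
Summing the contributions gives betweenness(D) = 3/2.

3/2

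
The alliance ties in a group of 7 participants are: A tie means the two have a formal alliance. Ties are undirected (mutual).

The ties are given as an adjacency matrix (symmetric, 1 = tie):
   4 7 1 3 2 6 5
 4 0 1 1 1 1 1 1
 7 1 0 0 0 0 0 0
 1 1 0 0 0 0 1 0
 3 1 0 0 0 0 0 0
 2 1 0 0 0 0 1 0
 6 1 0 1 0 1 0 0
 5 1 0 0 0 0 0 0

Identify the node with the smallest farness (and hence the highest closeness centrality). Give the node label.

Farness (sum of distances to all others) for each node — 1:10, 2:10, 3:11, 4:6, 5:11, 6:9, 7:11.
The smallest farness is 6, for 4, so 4 has the highest closeness.

4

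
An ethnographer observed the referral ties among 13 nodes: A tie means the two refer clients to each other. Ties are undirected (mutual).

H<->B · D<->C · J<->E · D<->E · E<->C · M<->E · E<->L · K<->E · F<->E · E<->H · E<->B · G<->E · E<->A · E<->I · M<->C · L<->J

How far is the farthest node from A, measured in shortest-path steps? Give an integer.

Distances from A: B:2, C:2, D:2, E:1, F:2, G:2, H:2, I:2, J:2, K:2, L:2, M:2.
The largest is 2 (to I, K, J, D, B, M, C, H, F, G, and L), so the eccentricity of A is 2.

2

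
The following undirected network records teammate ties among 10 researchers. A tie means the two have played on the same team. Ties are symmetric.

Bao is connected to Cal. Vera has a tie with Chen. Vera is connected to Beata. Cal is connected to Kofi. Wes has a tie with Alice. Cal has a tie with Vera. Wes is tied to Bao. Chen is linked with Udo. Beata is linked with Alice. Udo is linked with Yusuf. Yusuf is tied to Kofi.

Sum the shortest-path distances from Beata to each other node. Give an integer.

21

Distances from Beata: Alice:1, Bao:3, Cal:2, Chen:2, Kofi:3, Udo:3, Vera:1, Wes:2, Yusuf:4.
Sum = 1 + 3 + 2 + 2 + 3 + 3 + 1 + 2 + 4 = 21.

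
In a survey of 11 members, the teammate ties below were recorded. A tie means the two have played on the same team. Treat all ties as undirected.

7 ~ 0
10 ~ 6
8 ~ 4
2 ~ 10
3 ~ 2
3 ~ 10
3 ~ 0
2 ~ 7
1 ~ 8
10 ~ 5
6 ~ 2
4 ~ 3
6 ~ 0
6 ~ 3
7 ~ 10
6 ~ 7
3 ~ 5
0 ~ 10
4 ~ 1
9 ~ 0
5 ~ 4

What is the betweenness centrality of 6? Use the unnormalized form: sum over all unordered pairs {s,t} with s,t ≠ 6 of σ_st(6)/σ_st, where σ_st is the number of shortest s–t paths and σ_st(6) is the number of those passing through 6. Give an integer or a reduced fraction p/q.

27/20

Pairs whose geodesics pass through 6 — 8–7: 1/5; 4–7: 1/5; 1–7: 1/5; 2–9: 1/4; 2–0: 1/4; 3–7: 1/4.
All other pairs contribute 0.
Summing the contributions gives betweenness(6) = 27/20.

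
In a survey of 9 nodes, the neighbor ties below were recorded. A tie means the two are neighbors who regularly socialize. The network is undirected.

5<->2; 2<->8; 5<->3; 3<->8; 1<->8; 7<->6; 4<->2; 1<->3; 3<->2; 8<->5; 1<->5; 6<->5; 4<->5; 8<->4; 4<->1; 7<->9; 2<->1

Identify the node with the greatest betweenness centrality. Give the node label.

5

Unnormalized betweenness of each node: 1:1/4, 2:1/4, 3:0, 4:0, 5:61/4, 6:12, 7:7, 8:1/4, 9:0.
5 has the largest value, 61/4, making it the main broker — the node through which the most shortest paths run.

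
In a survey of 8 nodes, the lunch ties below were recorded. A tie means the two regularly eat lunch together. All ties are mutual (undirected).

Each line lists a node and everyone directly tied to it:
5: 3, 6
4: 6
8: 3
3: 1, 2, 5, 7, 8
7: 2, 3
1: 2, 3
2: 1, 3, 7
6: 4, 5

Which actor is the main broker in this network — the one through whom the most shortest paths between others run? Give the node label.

3

Unnormalized betweenness of each node: 1:0, 2:1/2, 3:31/2, 4:0, 5:10, 6:6, 7:0, 8:0.
3 has the largest value, 31/2, making it the main broker — the node through which the most shortest paths run.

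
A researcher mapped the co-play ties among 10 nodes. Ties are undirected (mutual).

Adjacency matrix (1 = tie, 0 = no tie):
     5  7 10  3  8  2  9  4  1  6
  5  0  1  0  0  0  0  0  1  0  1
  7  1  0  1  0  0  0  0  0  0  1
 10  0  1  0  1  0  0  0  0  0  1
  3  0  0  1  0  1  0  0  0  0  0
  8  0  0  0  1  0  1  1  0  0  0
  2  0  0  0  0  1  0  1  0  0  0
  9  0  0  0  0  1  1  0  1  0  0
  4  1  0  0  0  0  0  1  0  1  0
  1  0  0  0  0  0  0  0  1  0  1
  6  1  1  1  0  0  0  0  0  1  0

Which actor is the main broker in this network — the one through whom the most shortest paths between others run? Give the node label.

Unnormalized betweenness of each node: 1:5/3, 2:0, 3:35/6, 4:29/3, 5:9/2, 6:31/6, 7:4/3, 8:35/6, 9:49/6, 10:41/6.
4 has the largest value, 29/3, making it the main broker — the node through which the most shortest paths run.

4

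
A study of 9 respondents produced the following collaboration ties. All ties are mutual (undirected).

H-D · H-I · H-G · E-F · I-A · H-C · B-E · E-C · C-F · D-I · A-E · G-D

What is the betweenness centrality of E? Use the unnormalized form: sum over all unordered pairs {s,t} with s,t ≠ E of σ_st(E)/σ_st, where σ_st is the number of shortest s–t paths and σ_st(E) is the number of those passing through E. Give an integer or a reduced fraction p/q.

19/2

Pairs whose geodesics pass through E — B–D: 2/2; B–A: 1; B–F: 1; B–C: 1; B–H: 1; B–G: 1; B–I: 1; A–F: 1; A–C: 1; F–I: 1/2.
All other pairs contribute 0.
Summing the contributions gives betweenness(E) = 19/2.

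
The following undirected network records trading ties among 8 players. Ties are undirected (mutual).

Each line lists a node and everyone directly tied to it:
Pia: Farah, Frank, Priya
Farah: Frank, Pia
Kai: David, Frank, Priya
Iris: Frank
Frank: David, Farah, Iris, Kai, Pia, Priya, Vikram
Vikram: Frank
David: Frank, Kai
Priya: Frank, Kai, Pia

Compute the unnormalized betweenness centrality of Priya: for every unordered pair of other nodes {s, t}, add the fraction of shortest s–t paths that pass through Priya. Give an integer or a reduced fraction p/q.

1/2

Pairs whose geodesics pass through Priya — Kai–Pia: 1/2.
All other pairs contribute 0.
Summing the contributions gives betweenness(Priya) = 1/2.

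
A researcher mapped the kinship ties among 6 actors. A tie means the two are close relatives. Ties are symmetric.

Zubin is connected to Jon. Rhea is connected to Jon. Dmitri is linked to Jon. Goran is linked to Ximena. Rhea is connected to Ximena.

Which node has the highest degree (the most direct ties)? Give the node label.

Degrees — Dmitri:1, Goran:1, Jon:3, Rhea:2, Ximena:2, Zubin:1.
The maximum is 3, attained only by Jon.

Jon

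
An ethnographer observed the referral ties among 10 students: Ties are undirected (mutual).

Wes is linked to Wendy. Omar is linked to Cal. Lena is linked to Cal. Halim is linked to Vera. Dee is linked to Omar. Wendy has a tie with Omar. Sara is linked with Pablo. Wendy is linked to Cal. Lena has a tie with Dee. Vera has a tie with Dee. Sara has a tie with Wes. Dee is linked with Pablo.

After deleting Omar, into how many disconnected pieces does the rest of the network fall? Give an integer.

Omar's neighbors (Cal, Dee, and Wendy) remain reachable from one another through other ties, so the rest of the network stays in one piece.

1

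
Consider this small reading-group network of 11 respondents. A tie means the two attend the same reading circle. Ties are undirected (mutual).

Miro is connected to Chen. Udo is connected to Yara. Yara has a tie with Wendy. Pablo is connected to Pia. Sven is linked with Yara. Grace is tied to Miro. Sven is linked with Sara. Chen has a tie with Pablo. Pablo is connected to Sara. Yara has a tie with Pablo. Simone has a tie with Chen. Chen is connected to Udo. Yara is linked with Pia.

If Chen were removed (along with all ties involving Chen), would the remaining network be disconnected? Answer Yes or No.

Yes

Removing Chen leaves {Pablo, Pia, Sara, Sven, Udo, Wendy, and Yara} with no path to {Grace and Miro}, so the network splits into 3 components. Chen is a cut vertex.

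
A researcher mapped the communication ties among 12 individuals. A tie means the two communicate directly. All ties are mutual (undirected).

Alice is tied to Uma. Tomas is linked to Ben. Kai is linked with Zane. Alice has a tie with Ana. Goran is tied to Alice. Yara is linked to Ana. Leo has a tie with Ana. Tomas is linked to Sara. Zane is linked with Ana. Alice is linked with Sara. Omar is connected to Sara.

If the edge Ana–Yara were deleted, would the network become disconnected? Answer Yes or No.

Without the Ana–Yara edge there is no alternate route between Ana and Yara, so the network disconnects. It is a bridge.

Yes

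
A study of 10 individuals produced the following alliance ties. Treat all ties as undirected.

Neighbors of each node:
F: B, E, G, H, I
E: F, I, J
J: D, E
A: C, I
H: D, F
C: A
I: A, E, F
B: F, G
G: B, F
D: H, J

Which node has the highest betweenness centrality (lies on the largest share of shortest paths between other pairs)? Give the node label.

F

Unnormalized betweenness of each node: A:8, B:0, C:0, D:1, E:15/2, F:39/2, G:0, H:9/2, I:14, J:5/2.
F has the largest value, 39/2, making it the main broker — the node through which the most shortest paths run.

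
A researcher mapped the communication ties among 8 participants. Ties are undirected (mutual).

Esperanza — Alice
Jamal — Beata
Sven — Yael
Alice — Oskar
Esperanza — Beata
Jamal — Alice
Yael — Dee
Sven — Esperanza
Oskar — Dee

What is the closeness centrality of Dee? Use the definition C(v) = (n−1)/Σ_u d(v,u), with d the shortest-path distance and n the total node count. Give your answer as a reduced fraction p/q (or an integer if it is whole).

7/16

Distances from Dee: Alice:2, Beata:4, Esperanza:3, Jamal:3, Oskar:1, Sven:2, Yael:1. Sum = 16.
n = 8, so closeness = 7/16.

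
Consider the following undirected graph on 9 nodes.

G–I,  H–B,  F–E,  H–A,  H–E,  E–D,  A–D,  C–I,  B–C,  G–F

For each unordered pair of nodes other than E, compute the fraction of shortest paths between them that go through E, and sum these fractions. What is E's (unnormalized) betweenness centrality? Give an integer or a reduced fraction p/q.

19/2

Pairs whose geodesics pass through E — D–F: 1; D–G: 1; D–I: 1; D–C: 1/2; D–B: 1/2; D–H: 1/2; F–B: 1; F–H: 1; F–A: 2/2; G–H: 1; G–A: 2/2.
All other pairs contribute 0.
Summing the contributions gives betweenness(E) = 19/2.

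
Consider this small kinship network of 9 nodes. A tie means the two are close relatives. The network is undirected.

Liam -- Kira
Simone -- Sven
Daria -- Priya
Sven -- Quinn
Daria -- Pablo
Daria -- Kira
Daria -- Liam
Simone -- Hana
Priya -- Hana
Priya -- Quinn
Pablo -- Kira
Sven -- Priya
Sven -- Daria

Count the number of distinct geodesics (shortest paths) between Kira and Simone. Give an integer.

The shortest distance is 3, and the only length-3 path is Kira–Daria–Sven–Simone. So there is exactly 1 shortest path.

1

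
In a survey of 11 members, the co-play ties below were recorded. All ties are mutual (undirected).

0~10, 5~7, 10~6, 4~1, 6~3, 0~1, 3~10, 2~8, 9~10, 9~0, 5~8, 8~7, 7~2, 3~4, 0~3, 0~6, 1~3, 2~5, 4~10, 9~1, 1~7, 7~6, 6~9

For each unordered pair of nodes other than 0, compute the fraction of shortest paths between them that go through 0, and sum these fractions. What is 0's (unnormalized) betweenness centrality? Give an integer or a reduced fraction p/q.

Pairs whose geodesics pass through 0 — 1–6: 1/4; 1–10: 1/4; 9–3: 1/4.
All other pairs contribute 0.
Summing the contributions gives betweenness(0) = 3/4.

3/4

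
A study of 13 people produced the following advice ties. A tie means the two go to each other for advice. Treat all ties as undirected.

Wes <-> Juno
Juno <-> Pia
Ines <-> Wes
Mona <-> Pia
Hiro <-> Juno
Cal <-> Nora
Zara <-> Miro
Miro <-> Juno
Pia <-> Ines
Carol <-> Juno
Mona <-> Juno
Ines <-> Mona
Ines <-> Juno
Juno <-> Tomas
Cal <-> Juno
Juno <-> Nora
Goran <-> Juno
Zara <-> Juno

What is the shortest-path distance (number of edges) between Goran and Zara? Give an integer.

2

One shortest route is Goran – Juno – Zara, which uses 2 edges, and Goran and Zara are not directly tied, so nothing shorter exists. So d(Goran,Zara) = 2.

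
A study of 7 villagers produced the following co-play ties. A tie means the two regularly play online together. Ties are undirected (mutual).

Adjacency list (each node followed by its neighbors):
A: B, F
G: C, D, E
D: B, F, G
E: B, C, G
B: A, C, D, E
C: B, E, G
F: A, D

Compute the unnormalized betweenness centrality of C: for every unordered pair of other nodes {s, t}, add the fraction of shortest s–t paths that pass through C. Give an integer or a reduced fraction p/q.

7/12

Pairs whose geodesics pass through C — B–G: 1/3; G–A: 1/4.
All other pairs contribute 0.
Summing the contributions gives betweenness(C) = 7/12.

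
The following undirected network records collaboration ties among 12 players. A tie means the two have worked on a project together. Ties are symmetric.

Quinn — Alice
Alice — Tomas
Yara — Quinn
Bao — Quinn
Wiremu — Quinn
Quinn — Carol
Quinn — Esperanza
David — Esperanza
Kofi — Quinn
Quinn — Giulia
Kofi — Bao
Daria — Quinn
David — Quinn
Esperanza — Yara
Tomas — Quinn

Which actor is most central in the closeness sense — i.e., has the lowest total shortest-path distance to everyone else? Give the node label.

Quinn

Farness (sum of distances to all others) for each node — Alice:20, Bao:20, Carol:21, Daria:21, David:20, Esperanza:19, Giulia:21, Kofi:20, Quinn:11, Tomas:20, Wiremu:21, Yara:20.
The smallest farness is 11, for Quinn, so Quinn has the highest closeness.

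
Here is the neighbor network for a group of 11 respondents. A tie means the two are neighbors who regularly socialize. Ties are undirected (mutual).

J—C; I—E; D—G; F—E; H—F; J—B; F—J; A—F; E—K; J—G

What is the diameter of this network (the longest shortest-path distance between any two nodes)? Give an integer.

5

Eccentricity of each node (its greatest distance to any other): A:4, B:4, C:4, D:5, E:4, F:3, G:4, H:4, I:5, J:3, K:5.
The maximum eccentricity is 5, realized for instance by the pair I–D via I – E – F – J – G – D. So the diameter is 5.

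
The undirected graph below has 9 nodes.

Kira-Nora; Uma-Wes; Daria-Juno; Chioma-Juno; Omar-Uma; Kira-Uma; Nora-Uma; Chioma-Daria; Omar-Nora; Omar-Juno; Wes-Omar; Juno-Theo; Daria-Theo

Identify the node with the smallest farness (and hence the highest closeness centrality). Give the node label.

Omar

Farness (sum of distances to all others) for each node — Chioma:19, Daria:18, Juno:13, Kira:21, Nora:16, Omar:12, Theo:19, Uma:15, Wes:17.
The smallest farness is 12, for Omar, so Omar has the highest closeness.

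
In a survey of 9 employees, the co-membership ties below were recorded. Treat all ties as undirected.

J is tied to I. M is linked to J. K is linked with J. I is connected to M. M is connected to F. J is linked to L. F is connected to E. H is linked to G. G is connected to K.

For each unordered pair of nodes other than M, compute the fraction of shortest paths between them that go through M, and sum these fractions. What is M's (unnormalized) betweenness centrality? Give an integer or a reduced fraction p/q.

Pairs whose geodesics pass through M — K–E: 1; K–F: 1; J–E: 1; J–F: 1; E–H: 1; E–I: 1; E–L: 1; E–G: 1; F–H: 1; F–I: 1; F–L: 1; F–G: 1.
All other pairs contribute 0.
Summing the contributions gives betweenness(M) = 12.

12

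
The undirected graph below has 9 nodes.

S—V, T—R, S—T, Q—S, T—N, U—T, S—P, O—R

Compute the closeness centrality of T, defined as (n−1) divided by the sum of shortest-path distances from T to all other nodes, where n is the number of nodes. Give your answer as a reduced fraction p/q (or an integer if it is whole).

2/3

Distances from T: N:1, O:2, P:2, Q:2, R:1, S:1, U:1, V:2. Sum = 12.
n = 9, so closeness = 8/12 = 2/3.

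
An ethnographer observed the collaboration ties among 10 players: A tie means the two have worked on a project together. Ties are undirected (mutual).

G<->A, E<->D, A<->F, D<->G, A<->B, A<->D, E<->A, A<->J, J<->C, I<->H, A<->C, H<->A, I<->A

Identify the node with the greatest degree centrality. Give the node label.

Degrees — A:9, B:1, C:2, D:3, E:2, F:1, G:2, H:2, I:2, J:2.
The maximum is 9, attained only by A.

A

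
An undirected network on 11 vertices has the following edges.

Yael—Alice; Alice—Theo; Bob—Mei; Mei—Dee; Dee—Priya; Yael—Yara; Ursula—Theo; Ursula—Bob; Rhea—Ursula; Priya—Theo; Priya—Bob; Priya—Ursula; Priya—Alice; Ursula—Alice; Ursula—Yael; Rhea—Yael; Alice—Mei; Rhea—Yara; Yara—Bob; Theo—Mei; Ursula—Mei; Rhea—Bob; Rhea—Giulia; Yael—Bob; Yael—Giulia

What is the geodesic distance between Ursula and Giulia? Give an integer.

One shortest route is Ursula – Yael – Giulia, which uses 2 edges, and Ursula and Giulia are not directly tied, so nothing shorter exists. So d(Ursula,Giulia) = 2.

2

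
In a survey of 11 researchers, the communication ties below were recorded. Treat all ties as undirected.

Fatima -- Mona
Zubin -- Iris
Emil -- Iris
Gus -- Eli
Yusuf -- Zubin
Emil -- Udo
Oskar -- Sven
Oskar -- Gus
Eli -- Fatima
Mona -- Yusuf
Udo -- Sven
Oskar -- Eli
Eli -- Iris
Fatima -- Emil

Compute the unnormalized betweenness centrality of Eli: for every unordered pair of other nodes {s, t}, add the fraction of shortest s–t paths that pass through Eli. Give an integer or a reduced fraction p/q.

46/3

Pairs whose geodesics pass through Eli — Iris–Gus: 1; Iris–Oskar: 1; Iris–Sven: 1/2; Iris–Fatima: 1/2; Iris–Mona: 1/3; Gus–Emil: 2/2; Gus–Fatima: 1; Gus–Mona: 1; Gus–Yusuf: 2/2; Gus–Zubin: 1; Oskar–Emil: 2/3; Oskar–Fatima: 1; Oskar–Mona: 1; Oskar–Yusuf: 2/2 … (+6 more pairs).
All other pairs contribute 0.
Summing the contributions gives betweenness(Eli) = 46/3.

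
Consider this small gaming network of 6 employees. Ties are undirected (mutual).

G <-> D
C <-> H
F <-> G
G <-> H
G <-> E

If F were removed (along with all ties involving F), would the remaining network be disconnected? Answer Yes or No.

Even without F, every remaining node can still reach every other (the residual graph is connected), so F is not a cut vertex.

No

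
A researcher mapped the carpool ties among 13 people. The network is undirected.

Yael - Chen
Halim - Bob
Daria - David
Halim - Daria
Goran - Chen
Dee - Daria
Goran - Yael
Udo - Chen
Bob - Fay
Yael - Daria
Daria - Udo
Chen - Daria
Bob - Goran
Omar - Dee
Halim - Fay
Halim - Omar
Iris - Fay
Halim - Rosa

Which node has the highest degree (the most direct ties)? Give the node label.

Degrees — Bob:3, Chen:4, Daria:6, David:1, Dee:2, Fay:3, Goran:3, Halim:5, Iris:1, Omar:2, Rosa:1, Udo:2, Yael:3.
The maximum is 6, attained only by Daria.

Daria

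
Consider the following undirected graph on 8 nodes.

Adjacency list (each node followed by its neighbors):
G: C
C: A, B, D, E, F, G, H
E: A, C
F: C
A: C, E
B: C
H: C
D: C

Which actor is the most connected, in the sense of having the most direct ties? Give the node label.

C

Degrees — A:2, B:1, C:7, D:1, E:2, F:1, G:1, H:1.
The maximum is 7, attained only by C.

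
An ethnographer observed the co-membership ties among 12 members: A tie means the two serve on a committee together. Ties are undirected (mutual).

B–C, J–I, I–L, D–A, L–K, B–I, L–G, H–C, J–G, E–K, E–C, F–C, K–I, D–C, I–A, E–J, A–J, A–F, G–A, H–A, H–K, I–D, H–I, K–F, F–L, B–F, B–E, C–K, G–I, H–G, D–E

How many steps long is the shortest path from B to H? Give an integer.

One shortest route is B – I – H, which uses 2 edges, and B and H are not directly tied, so nothing shorter exists. So d(B,H) = 2.

2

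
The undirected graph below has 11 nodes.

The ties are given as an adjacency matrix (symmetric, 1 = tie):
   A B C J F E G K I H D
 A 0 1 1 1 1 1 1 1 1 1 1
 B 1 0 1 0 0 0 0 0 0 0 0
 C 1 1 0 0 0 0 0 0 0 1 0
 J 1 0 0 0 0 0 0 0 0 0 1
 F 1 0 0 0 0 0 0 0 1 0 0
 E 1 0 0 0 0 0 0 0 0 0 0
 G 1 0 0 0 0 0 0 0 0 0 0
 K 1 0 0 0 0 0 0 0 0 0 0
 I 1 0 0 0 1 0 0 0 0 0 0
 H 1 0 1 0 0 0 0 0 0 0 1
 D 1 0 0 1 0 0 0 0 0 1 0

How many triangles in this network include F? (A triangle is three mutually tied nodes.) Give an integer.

1

F's neighbors: A and I.
Neighbor pairs that are themselves tied: F–A–I. Each forms one triangle with F, for 1 in total.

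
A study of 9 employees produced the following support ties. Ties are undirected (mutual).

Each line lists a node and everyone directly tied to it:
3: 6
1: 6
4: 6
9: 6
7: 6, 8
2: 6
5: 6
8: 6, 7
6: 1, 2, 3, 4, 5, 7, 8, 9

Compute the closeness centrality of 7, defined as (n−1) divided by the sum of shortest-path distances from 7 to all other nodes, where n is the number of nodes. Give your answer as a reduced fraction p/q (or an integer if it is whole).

Distances from 7: 1:2, 2:2, 3:2, 4:2, 5:2, 6:1, 8:1, 9:2. Sum = 14.
n = 9, so closeness = 8/14 = 4/7.

4/7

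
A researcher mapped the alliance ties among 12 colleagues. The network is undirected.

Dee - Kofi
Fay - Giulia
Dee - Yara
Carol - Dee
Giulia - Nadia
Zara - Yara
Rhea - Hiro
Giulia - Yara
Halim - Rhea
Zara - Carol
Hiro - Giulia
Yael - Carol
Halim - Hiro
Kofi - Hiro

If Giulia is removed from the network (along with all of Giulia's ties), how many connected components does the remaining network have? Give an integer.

3

Without Giulia, the remaining ties split the others into: {Carol, Dee, Halim, Hiro, Kofi, Rhea, Yael, Yara, Zara}; {Nadia}; {Fay}.
That's 3 separate components.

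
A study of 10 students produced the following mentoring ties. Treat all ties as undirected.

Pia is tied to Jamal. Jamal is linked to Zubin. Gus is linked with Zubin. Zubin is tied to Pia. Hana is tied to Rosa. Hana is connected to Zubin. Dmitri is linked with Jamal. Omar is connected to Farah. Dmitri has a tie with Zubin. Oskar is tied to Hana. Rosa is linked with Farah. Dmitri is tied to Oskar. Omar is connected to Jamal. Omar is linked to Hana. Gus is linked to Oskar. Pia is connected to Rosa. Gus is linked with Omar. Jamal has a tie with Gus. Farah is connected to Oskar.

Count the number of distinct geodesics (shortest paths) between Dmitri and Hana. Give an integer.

2

The shortest distance is 2. The length-2 paths are: Dmitri–Oskar–Hana; Dmitri–Zubin–Hana.
That gives 2 distinct shortest paths.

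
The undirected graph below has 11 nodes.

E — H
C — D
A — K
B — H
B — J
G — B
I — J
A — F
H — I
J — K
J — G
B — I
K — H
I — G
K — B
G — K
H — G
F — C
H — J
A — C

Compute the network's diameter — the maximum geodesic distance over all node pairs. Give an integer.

Eccentricity of each node (its greatest distance to any other): A:3, B:4, C:4, D:5, E:5, F:4, G:4, H:4, I:5, J:4, K:3.
The maximum eccentricity is 5, realized for instance by the pair D–I via D – C – A – K – H – I. So the diameter is 5.

5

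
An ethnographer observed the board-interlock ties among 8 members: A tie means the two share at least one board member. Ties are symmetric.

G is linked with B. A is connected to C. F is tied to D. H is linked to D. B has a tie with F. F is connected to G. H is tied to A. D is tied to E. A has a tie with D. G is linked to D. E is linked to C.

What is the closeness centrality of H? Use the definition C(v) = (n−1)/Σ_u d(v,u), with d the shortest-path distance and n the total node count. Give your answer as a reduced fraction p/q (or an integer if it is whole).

7/13

Distances from H: A:1, B:3, C:2, D:1, E:2, F:2, G:2. Sum = 13.
n = 8, so closeness = 7/13.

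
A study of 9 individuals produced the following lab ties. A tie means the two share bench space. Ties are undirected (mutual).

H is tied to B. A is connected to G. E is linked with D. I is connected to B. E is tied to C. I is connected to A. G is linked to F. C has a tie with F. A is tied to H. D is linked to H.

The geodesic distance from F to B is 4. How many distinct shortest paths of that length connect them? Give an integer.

2

The shortest distance is 4. The length-4 paths are: F–G–A–I–B; F–G–A–H–B.
That gives 2 distinct shortest paths.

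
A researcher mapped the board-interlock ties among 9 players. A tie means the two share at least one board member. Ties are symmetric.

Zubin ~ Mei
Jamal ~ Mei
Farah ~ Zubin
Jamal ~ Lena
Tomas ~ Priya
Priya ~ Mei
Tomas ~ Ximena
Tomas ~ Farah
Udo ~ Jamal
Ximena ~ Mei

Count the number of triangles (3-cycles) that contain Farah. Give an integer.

Farah's neighbors are Tomas and Zubin, but none of them are tied to each other, so no triangle contains Farah.

0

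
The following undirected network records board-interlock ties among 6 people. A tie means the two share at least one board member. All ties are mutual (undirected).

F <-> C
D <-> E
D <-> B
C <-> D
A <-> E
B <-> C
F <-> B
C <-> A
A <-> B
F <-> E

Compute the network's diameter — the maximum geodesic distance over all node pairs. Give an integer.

2

Eccentricity of each node (its greatest distance to any other): A:2, B:2, C:2, D:2, E:2, F:2.
The maximum eccentricity is 2, realized for instance by the pair C–E via C – F – E. So the diameter is 2.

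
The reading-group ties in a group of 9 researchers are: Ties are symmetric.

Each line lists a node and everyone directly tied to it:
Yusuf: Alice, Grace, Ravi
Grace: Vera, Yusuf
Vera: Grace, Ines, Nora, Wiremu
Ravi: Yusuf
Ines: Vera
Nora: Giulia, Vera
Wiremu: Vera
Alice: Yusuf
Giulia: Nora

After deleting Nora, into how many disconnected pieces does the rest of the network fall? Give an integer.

Without Nora, the remaining ties split the others into: {Alice, Grace, Ines, Ravi, Vera, Wiremu, Yusuf}; {Giulia}.
That's 2 separate components.

2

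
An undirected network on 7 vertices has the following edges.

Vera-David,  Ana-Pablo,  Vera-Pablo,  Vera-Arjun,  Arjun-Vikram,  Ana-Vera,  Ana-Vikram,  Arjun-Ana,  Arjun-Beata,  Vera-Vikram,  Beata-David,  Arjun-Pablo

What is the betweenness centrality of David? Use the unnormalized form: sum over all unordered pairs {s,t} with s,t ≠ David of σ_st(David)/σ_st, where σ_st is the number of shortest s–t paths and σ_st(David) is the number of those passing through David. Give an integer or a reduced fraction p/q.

1/2

Pairs whose geodesics pass through David — Beata–Vera: 1/2.
All other pairs contribute 0.
Summing the contributions gives betweenness(David) = 1/2.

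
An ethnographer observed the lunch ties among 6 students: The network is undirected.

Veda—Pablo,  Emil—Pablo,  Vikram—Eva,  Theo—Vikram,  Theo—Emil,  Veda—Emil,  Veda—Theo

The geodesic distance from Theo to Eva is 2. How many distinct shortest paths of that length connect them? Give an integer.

1

The shortest distance is 2, and the only length-2 path is Theo–Vikram–Eva. So there is exactly 1 shortest path.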